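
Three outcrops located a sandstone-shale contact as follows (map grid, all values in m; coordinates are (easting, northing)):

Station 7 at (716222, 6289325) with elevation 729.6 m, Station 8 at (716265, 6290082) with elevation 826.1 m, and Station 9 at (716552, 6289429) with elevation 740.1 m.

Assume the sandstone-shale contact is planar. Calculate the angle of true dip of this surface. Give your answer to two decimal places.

7.31°

Two edge vectors: Station 7→Station 8 = (43, 757, 96.5), Station 7→Station 9 = (330, 104, 10.5).
Normal n = (Station 7→Station 8) × (Station 7→Station 9) = (-2087.5, 31393.5, -245338).
So ∂z/∂E = −n_x/n_z = −0.00851 and ∂z/∂N = −n_y/n_z = 0.12796.
Gradient magnitude |∇z| = √(a² + b²) = √(0.00007 + 0.01637) = 0.12824.
True dip = arctan(0.12824) = 7.31°, dipping toward S (azimuth ≈ 176°).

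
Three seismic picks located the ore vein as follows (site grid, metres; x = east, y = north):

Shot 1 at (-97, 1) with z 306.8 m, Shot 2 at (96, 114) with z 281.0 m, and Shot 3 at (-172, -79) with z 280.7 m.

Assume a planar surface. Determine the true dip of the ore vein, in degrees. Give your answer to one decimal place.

51.0°

Let the plane be z = a·x + b·y + c.
Shot 2−Shot 1: 193a + 113b = −25.8;  Shot 3−Shot 1: −75a − 80b = −26.1.
Solving gives a = −0.71978, b = 1.00105.
Gradient magnitude |∇z| = √(a² + b²) = √(0.51809 + 1.00210) = 1.23296.
True dip = arctan(1.23296) = 51.0°, dipping toward SE (azimuth ≈ 144°).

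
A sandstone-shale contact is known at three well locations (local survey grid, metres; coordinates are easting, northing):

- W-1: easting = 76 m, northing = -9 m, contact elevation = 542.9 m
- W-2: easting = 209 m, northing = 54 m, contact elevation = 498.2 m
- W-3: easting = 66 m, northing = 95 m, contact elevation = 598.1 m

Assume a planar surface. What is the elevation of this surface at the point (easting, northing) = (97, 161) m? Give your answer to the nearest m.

Let the plane be z = a·easting + b·northing + c.
W-2−W-1: 133a + 63b = −44.7;  W-3−W-1: −10a + 104b = 55.2.
Solving gives a = −0.56191, b = 0.47674.
Then c = 542.9 − a·76 − b·-9 = 589.90.
At (97, 161): z = −54.5 + 76.8 + 589.90 = 612.1 m.

612 m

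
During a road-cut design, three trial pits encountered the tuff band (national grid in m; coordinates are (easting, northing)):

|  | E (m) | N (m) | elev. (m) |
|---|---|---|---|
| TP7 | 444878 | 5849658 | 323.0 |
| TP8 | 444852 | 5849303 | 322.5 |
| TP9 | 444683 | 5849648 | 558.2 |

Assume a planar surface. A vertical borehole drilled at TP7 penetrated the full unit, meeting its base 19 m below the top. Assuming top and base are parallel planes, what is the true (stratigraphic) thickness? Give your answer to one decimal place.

Let the plane be z = a·E + b·N + c.
TP8−TP7: −26a − 355b = −0.5;  TP9−TP7: −195a − 10b = 235.2.
Solving gives a = −1.21077, b = 0.09008.
|∇z| = √(a²+b²) = 1.21412, so dip δ = arctan(1.21412) = 50.52°.
True thickness = vertical thickness × cos δ = 19 × cos 50.52° = 12.1 m.

12.1 m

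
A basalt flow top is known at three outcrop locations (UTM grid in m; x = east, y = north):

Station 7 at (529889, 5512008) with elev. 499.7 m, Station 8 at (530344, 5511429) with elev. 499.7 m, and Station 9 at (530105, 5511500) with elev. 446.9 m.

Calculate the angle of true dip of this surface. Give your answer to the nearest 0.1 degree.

Two edge vectors: Station 7→Station 8 = (455, -579, 0), Station 7→Station 9 = (216, -508, -52.8).
Normal n = (Station 7→Station 8) × (Station 7→Station 9) = (30571.2, 24024, -106076).
So ∂z/∂x = −n_x/n_z = 0.28820 and ∂z/∂y = −n_y/n_z = 0.22648.
Gradient magnitude |∇z| = √(a² + b²) = √(0.08306 + 0.05129) = 0.36654.
True dip = arctan(0.36654) = 20.1°, dipping toward SW (azimuth ≈ 232°).

20.1°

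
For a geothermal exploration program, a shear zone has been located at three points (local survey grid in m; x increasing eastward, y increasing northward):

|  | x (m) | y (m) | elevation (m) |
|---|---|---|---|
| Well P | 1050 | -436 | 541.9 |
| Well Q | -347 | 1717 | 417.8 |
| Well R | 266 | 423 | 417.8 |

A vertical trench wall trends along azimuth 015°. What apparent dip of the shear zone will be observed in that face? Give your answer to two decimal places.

13.27°

Let the plane be z = a·x + b·y + c.
Well Q−Well P: −1397a + 2153b = −124.1;  Well R−Well P: −784a + 859b = −124.1.
Solving gives a = 0.32912, b = 0.15591.
Unit vector along 015° is (sin 15°, cos 15°) = (0.2588, 0.9659).
Slope in that direction = a·(0.2588) + b·(0.9659) = 0.23578.
Apparent dip = arctan|0.23578| = 13.27° (true dip is 20.0°, so apparent ≤ true as expected).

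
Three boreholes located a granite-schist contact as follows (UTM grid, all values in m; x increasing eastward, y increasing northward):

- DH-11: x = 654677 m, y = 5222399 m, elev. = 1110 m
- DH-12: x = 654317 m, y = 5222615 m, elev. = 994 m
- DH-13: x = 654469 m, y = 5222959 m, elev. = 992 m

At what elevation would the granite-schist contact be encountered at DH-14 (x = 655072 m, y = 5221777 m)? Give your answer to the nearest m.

Let the plane be z = a·x + b·y + c.
DH-12−DH-11: −360a + 216b = −116;  DH-13−DH-11: −208a + 560b = −118.
Solving gives a = 0.25194036, b = −0.11713644.
Then c = 1110 − a·654677 − b·5222399 = 447903.66.
At (655072, 5221777): z = 165039.1 − 611660.4 + 447903.66 = 1282.4 m.

1282 m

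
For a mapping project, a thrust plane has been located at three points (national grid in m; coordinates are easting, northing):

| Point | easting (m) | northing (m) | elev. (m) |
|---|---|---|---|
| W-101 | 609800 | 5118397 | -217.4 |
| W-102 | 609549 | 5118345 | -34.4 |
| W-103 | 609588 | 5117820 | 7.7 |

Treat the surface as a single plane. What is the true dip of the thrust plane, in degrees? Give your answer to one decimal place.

35.5°

Let the plane be z = a·easting + b·northing + c.
W-102−W-101: −251a − 52b = 183;  W-103−W-101: −212a − 577b = 225.1.
Solving gives a = −0.70167, b = −0.13231.
Gradient magnitude |∇z| = √(a² + b²) = √(0.49234 + 0.01751) = 0.71404.
True dip = arctan(0.71404) = 35.5°, dipping toward E (azimuth ≈ 079°).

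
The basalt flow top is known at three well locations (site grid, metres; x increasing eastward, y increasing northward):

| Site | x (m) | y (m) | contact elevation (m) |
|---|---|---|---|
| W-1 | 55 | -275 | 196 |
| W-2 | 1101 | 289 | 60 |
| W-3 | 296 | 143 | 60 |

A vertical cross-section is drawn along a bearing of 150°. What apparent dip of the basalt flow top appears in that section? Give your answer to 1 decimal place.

19.2°

Two edge vectors: W-1→W-2 = (1046, 564, -136), W-1→W-3 = (241, 418, -136).
Normal n = (W-1→W-2) × (W-1→W-3) = (-19856, 109480, 301304).
So ∂z/∂x = −n_x/n_z = 0.06590 and ∂z/∂y = −n_y/n_z = −0.36335.
Unit vector along 150° is (sin 150°, cos 150°) = (0.5000, -0.8660).
Slope in that direction = a·(0.5000) + b·(-0.8660) = 0.34762.
Apparent dip = arctan|0.34762| = 19.2° (true dip is 20.3°, so apparent ≤ true as expected).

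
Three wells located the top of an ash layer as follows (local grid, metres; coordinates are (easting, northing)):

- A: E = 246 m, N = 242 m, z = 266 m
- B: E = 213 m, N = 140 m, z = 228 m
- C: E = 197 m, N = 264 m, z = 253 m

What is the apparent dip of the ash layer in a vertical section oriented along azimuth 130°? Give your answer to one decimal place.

Let the plane be z = a·E + b·N + c.
B−A: −33a − 102b = −38;  C−A: −49a + 22b = −13.
Solving gives a = 0.37771, b = 0.25035.
Unit vector along 130° is (sin 130°, cos 130°) = (0.7660, -0.6428).
Slope in that direction = a·(0.7660) + b·(-0.6428) = 0.12842.
Apparent dip = arctan|0.12842| = 7.3° (true dip is 24.4°, so apparent ≤ true as expected).

7.3°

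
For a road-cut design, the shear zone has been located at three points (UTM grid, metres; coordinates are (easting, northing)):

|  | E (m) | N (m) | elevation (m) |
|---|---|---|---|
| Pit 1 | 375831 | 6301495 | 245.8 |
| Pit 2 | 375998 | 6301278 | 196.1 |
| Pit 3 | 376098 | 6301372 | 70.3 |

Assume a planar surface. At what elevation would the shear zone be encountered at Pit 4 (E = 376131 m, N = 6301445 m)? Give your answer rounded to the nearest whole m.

Two edge vectors: Pit 1→Pit 2 = (167, -217, -49.7), Pit 1→Pit 3 = (267, -123, -175.5).
Normal n = (Pit 1→Pit 2) × (Pit 1→Pit 3) = (31970.4, 16038.6, 37398).
So ∂z/∂E = −n_x/n_z = −0.85486924 and ∂z/∂N = −n_y/n_z = −0.42886251.
Intercept c from Pit 1: 245.8 + 321286.36 + 2702474.94 = 3024007.10.
At (376131, 6301445): z = −321542.8 − 2702453.5 + 3024007.10 = 10.8 m.

11 m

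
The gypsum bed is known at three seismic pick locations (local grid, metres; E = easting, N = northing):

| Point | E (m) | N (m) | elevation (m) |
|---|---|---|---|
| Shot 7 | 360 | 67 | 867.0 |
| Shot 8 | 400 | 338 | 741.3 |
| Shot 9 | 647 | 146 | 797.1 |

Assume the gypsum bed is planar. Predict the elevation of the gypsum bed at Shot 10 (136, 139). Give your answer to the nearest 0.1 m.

Let the plane be z = a·E + b·N + c.
Shot 8−Shot 7: 40a + 271b = −125.7;  Shot 9−Shot 7: 287a + 79b = −69.9.
Solving gives a = −0.12078, b = −0.44601.
Then c = 867 − a·360 − b·67 = 940.37.
At (136, 139): z = −16.4 − 62.0 + 940.37 = 861.9 m.

861.9 m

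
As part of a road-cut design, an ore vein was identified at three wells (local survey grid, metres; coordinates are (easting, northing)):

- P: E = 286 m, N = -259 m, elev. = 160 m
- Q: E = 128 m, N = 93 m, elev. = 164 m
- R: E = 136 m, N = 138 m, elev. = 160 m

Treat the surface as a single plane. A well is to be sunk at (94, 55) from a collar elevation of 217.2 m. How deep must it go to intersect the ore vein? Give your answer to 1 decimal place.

45.5 m

Two edge vectors: P→Q = (-158, 352, 4), P→R = (-150, 397, 0).
Normal n = (P→Q) × (P→R) = (-1588, -600, -9926).
So ∂z/∂E = −n_x/n_z = −0.15998 and ∂z/∂N = −n_y/n_z = −0.06045.
Intercept c from P: 160 + 45.76 − 15.66 = 190.10.
At (94, 55): z_contact = −15.04 − 3.32 + 190.10 = 171.74 m.
Depth below ground = 217.2 − 171.74 = 45.5 m.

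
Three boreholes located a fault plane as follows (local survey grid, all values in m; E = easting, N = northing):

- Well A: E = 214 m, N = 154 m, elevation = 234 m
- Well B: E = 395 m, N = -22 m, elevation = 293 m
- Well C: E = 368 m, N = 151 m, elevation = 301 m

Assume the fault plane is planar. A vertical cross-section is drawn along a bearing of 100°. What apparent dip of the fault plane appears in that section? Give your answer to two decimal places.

Two edge vectors: Well A→Well B = (181, -176, 59), Well A→Well C = (154, -3, 67).
Normal n = (Well A→Well B) × (Well A→Well C) = (-11615, -3041, 26561).
So ∂z/∂E = −n_x/n_z = 0.43730 and ∂z/∂N = −n_y/n_z = 0.11449.
Unit vector along 100° is (sin 100°, cos 100°) = (0.9848, -0.1736).
Slope in that direction = a·(0.9848) + b·(-0.1736) = 0.41077.
Apparent dip = arctan|0.41077| = 22.33° (true dip is 24.3°, so apparent ≤ true as expected).

22.33°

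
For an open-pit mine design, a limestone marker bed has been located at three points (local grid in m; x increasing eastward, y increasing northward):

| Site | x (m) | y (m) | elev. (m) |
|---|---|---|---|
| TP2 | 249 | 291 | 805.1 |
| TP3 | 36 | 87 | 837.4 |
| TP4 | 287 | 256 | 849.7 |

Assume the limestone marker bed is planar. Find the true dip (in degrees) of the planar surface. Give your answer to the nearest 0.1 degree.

Let the plane be z = a·x + b·y + c.
TP3−TP2: −213a − 204b = 32.3;  TP4−TP2: 38a − 35b = 44.6.
Solving gives a = 0.52396, b = −0.70541.
Gradient magnitude |∇z| = √(a² + b²) = √(0.27454 + 0.49761) = 0.87872.
True dip = arctan(0.87872) = 41.3°, dipping toward NW (azimuth ≈ 323°).

41.3°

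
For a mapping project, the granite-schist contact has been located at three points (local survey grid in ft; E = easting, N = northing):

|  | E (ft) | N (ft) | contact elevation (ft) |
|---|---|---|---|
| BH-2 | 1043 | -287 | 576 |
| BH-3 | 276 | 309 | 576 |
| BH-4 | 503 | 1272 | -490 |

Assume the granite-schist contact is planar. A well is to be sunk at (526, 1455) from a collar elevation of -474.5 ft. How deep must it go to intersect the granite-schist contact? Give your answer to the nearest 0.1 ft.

203.4 ft

Two edge vectors: BH-2→BH-3 = (-767, 596, 0), BH-2→BH-4 = (-540, 1559, -1066).
Normal n = (BH-2→BH-3) × (BH-2→BH-4) = (-635336, -817622, -873913).
So ∂z/∂E = −n_x/n_z = −0.727001 and ∂z/∂N = −n_y/n_z = −0.935587.
Intercept c from BH-2: 576 + 758.26 − 268.51 = 1065.75.
At (526, 1455): z_contact = −382.40 − 1361.28 + 1065.75 = -677.93 ft.
Depth below ground = -474.5 − (-677.93) = 203.4 ft.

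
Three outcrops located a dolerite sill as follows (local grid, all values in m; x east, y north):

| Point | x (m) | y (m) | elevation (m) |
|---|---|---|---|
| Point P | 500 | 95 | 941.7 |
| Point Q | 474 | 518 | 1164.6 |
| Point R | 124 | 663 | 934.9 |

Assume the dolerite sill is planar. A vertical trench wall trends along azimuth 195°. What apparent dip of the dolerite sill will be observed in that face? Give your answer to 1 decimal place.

38.5°

Let the plane be z = a·x + b·y + c.
Point Q−Point P: −26a + 423b = 222.9;  Point R−Point P: −376a + 568b = −6.8.
Solving gives a = 0.89745, b = 0.58211.
Unit vector along 195° is (sin 195°, cos 195°) = (-0.2588, -0.9659).
Slope in that direction = a·(-0.2588) + b·(-0.9659) = −0.79455.
Apparent dip = arctan|0.79455| = 38.5° (true dip is 46.9°, so apparent ≤ true as expected).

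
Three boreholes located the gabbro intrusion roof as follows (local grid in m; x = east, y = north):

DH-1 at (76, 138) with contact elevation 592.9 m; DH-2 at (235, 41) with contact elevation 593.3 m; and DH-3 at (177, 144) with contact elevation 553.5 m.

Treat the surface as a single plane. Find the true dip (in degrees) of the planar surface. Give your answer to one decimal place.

34.4°

Two edge vectors: DH-1→DH-2 = (159, -97, 0.4), DH-1→DH-3 = (101, 6, -39.4).
Normal n = (DH-1→DH-2) × (DH-1→DH-3) = (3819.4, 6305, 10751).
So ∂z/∂x = −n_x/n_z = −0.35526 and ∂z/∂y = −n_y/n_z = −0.58646.
Gradient magnitude |∇z| = √(a² + b²) = √(0.12621 + 0.34393) = 0.68567.
True dip = arctan(0.68567) = 34.4°, dipping toward NNE (azimuth ≈ 031°).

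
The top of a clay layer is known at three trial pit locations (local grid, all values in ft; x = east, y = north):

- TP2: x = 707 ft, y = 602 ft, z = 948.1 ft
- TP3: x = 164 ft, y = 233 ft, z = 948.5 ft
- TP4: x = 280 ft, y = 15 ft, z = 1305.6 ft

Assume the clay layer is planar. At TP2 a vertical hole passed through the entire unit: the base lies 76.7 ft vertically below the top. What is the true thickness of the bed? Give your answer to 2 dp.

Let the plane be z = a·x + b·y + c.
TP3−TP2: −543a − 369b = 0.4;  TP4−TP2: −427a − 587b = 357.5.
Solving gives a = 0.81700, b = −1.20334.
|∇z| = √(a²+b²) = 1.45448, so dip δ = arctan(1.45448) = 55.49°.
True thickness = vertical thickness × cos δ = 76.7 × cos 55.49° = 43.45 ft.

43.45 ft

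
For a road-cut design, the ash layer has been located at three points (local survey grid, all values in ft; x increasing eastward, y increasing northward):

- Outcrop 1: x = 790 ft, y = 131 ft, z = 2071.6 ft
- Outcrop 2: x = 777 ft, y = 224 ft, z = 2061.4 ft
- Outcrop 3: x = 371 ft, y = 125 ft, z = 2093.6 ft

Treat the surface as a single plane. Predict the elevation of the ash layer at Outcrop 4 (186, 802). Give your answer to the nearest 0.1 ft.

Let the plane be z = a·x + b·y + c.
Outcrop 2−Outcrop 1: −13a + 93b = −10.2;  Outcrop 3−Outcrop 1: −419a − 6b = 22.
Solving gives a = −0.05083, b = −0.11678.
Then c = 2071.6 − a·790 − b·131 = 2127.06.
At (186, 802): z = −9.5 − 93.7 + 2127.06 = 2023.9 ft.

2023.9 ft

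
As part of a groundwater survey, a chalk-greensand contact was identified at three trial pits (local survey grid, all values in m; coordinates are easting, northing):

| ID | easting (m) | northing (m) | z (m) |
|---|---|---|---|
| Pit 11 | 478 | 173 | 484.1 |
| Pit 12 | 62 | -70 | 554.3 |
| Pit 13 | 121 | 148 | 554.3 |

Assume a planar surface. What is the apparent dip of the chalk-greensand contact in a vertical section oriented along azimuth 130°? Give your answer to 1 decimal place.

Let the plane be z = a·easting + b·northing + c.
Pit 12−Pit 11: −416a − 243b = 70.2;  Pit 13−Pit 11: −357a − 25b = 70.2.
Solving gives a = −0.20044, b = 0.05425.
Unit vector along 130° is (sin 130°, cos 130°) = (0.7660, -0.6428).
Slope in that direction = a·(0.7660) + b·(-0.6428) = −0.18841.
Apparent dip = arctan|0.18841| = 10.7° (true dip is 11.7°, so apparent ≤ true as expected).

10.7°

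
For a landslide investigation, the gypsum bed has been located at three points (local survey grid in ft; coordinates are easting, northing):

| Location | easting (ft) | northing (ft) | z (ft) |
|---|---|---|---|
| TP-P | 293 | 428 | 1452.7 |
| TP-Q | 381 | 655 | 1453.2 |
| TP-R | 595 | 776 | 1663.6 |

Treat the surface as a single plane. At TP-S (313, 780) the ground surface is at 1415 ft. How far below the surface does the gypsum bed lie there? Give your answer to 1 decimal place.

108.0 ft

Let the plane be z = a·easting + b·northing + c.
TP-Q−TP-P: 88a + 227b = 0.5;  TP-R−TP-P: 302a + 348b = 210.9.
Solving gives a = 1.25759, b = −0.48532.
Then c = 1452.7 − a·293 − b·428 = 1291.94.
At (313, 780): z_contact = 393.62 − 378.55 + 1291.94 = 1307.02 ft.
Depth below ground = 1415 − 1307.02 = 108.0 ft.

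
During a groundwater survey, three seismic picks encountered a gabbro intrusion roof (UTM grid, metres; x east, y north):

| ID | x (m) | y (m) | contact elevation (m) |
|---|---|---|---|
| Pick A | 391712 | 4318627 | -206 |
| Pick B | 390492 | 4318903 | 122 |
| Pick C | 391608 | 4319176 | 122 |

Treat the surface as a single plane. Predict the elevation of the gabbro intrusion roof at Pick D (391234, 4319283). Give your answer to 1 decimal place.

235.3 m

Let the plane be z = a·x + b·y + c.
Pick B−Pick A: −1220a + 276b = 328;  Pick C−Pick A: −104a + 549b = 328.
Solving gives a = −0.139677667, b = 0.570990023.
Then c = -206 − a·391712 − b·4318627 = −2411385.51.
At (391234, 4319283): z = −54646.7 + 2466267.5 − 2411385.51 = 235.3 m.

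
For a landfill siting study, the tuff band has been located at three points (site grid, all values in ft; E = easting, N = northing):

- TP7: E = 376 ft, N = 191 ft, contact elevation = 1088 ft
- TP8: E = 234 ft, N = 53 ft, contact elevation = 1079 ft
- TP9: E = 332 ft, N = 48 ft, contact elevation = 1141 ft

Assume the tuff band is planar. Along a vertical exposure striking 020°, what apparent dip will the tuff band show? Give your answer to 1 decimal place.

17.6°

Two edge vectors: TP7→TP8 = (-142, -138, -9), TP7→TP9 = (-44, -143, 53).
Normal n = (TP7→TP8) × (TP7→TP9) = (-8601, 7922, 14234).
So ∂z/∂E = −n_x/n_z = 0.60426 and ∂z/∂N = −n_y/n_z = −0.55655.
Unit vector along 020° is (sin 20°, cos 20°) = (0.3420, 0.9397).
Slope in that direction = a·(0.3420) + b·(0.9397) = −0.31632.
Apparent dip = arctan|0.31632| = 17.6° (true dip is 39.4°, so apparent ≤ true as expected).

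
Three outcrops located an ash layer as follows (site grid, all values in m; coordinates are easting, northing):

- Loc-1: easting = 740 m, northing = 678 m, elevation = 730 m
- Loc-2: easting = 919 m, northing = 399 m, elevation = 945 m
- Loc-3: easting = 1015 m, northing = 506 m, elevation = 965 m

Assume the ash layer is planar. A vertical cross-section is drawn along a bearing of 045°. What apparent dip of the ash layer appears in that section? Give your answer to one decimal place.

10.1°

Let the plane be z = a·easting + b·northing + c.
Loc-2−Loc-1: 179a − 279b = 215;  Loc-3−Loc-1: 275a − 172b = 235.
Solving gives a = 0.62227, b = −0.37138.
Unit vector along 045° is (sin 45°, cos 45°) = (0.7071, 0.7071).
Slope in that direction = a·(0.7071) + b·(0.7071) = 0.17740.
Apparent dip = arctan|0.17740| = 10.1° (true dip is 35.9°, so apparent ≤ true as expected).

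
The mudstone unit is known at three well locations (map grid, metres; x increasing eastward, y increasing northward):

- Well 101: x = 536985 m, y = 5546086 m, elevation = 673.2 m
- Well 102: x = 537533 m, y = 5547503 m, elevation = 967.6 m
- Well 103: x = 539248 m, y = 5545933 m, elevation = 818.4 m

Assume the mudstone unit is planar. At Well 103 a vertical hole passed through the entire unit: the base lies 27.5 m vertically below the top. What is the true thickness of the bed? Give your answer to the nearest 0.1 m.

27.0 m

Let the plane be z = a·x + b·y + c.
Well 102−Well 101: 548a + 1417b = 294.4;  Well 103−Well 101: 2263a − 153b = 145.2.
Solving gives a = 0.07622, b = 0.17829.
|∇z| = √(a²+b²) = 0.19390, so dip δ = arctan(0.19390) = 10.97°.
True thickness = vertical thickness × cos δ = 27.5 × cos 10.97° = 27.0 m.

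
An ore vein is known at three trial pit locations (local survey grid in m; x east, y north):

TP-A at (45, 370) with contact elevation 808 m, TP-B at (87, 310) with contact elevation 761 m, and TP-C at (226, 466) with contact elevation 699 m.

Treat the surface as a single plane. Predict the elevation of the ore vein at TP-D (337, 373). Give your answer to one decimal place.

592.1 m

Two edge vectors: TP-A→TP-B = (42, -60, -47), TP-A→TP-C = (181, 96, -109).
Normal n = (TP-A→TP-B) × (TP-A→TP-C) = (11052, -3929, 14892).
So ∂z/∂x = −n_x/n_z = −0.74214 and ∂z/∂y = −n_y/n_z = 0.26383.
Intercept c from TP-A: 808 + 33.40 − 97.62 = 743.78.
At (337, 373): z = −250.1 + 98.4 + 743.78 = 592.1 m.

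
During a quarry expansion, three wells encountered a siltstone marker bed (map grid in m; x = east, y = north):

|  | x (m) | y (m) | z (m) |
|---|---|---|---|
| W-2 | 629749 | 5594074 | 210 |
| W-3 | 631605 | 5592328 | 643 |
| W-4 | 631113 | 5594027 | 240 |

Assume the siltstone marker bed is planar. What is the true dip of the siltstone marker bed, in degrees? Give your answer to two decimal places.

Two edge vectors: W-2→W-3 = (1856, -1746, 433), W-2→W-4 = (1364, -47, 30).
Normal n = (W-2→W-3) × (W-2→W-4) = (-32029, 534932, 2294312).
So ∂z/∂x = −n_x/n_z = 0.01396 and ∂z/∂y = −n_y/n_z = −0.23316.
Gradient magnitude |∇z| = √(a² + b²) = √(0.00019 + 0.05436) = 0.23357.
True dip = arctan(0.23357) = 13.15°, dipping toward N (azimuth ≈ 357°).

13.15°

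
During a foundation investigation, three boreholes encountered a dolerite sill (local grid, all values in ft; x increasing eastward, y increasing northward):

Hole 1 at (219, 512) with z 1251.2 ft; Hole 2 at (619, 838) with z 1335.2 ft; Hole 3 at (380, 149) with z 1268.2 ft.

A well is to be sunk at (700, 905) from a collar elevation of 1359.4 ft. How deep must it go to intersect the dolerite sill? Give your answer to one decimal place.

7.2 ft

Two edge vectors: Hole 1→Hole 2 = (400, 326, 84), Hole 1→Hole 3 = (161, -363, 17).
Normal n = (Hole 1→Hole 2) × (Hole 1→Hole 3) = (36034, 6724, -197686).
So ∂z/∂x = −n_x/n_z = 0.18228 and ∂z/∂y = −n_y/n_z = 0.03401.
Intercept c from Hole 1: 1251.2 − 39.92 − 17.41 = 1193.87.
At (700, 905): z_contact = 127.60 + 30.78 + 1193.87 = 1352.24 ft.
Depth below ground = 1359.4 − 1352.24 = 7.2 ft.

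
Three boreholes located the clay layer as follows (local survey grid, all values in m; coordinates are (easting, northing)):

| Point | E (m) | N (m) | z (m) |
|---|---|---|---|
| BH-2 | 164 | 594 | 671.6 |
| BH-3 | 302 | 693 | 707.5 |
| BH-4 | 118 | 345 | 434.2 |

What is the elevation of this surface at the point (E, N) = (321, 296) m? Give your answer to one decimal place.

283.9 m

Let the plane be z = a·E + b·N + c.
BH-3−BH-2: 138a + 99b = 35.9;  BH-4−BH-2: −46a − 249b = −237.4.
Solving gives a = −0.48858, b = 1.04367.
Then c = 671.6 − a·164 − b·594 = 131.78.
At (321, 296): z = −156.8 + 308.9 + 131.78 = 283.9 m.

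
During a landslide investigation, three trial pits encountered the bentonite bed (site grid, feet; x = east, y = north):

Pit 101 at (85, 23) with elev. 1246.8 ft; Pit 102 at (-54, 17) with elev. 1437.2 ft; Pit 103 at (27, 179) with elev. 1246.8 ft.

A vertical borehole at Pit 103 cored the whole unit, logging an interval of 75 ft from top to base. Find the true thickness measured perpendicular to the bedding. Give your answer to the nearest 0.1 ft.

Two edge vectors: Pit 101→Pit 102 = (-139, -6, 190.4), Pit 101→Pit 103 = (-58, 156, 0).
Normal n = (Pit 101→Pit 102) × (Pit 101→Pit 103) = (-29702.4, -11043.2, -22032).
So ∂z/∂x = −n_x/n_z = −1.34815 and ∂z/∂y = −n_y/n_z = −0.50123.
|∇z| = √(a²+b²) = 1.43831, so dip δ = arctan(1.43831) = 55.19°.
True thickness = vertical thickness × cos δ = 75 × cos 55.19° = 42.8 ft.

42.8 ft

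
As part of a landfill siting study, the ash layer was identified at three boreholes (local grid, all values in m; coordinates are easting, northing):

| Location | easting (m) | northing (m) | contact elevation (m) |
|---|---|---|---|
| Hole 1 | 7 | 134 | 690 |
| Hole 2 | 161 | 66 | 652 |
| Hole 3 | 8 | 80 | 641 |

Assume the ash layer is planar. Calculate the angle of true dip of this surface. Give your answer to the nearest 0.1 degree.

42.7°

Let the plane be z = a·easting + b·northing + c.
Hole 2−Hole 1: 154a − 68b = −38;  Hole 3−Hole 1: 1a − 54b = −49.
Solving gives a = 0.15519, b = 0.91028.
Gradient magnitude |∇z| = √(a² + b²) = √(0.02408 + 0.82861) = 0.92342.
True dip = arctan(0.92342) = 42.7°, dipping toward S (azimuth ≈ 190°).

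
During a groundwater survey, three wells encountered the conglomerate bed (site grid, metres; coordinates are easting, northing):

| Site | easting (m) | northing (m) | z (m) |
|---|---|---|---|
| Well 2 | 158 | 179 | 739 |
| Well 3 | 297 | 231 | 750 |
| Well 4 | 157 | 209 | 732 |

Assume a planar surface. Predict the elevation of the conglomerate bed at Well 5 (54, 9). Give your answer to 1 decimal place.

760.6 m

Two edge vectors: Well 2→Well 3 = (139, 52, 11), Well 2→Well 4 = (-1, 30, -7).
Normal n = (Well 2→Well 3) × (Well 2→Well 4) = (-694, 962, 4222).
So ∂z/∂easting = −n_x/n_z = 0.16438 and ∂z/∂northing = −n_y/n_z = −0.22785.
Intercept c from Well 2: 739 − 25.97 + 40.79 = 753.81.
At (54, 9): z = 8.9 − 2.1 + 753.81 = 760.6 m.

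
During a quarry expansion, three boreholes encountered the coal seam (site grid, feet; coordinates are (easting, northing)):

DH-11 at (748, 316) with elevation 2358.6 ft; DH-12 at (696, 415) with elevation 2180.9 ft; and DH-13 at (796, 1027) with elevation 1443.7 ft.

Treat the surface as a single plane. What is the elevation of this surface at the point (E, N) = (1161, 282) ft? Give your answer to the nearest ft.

2758 ft

Let the plane be z = a·E + b·N + c.
DH-12−DH-11: −52a + 99b = −177.7;  DH-13−DH-11: 48a + 711b = −914.9.
Solving gives a = 0.85729, b = −1.34466.
Then c = 2358.6 − a·748 − b·316 = 2142.26.
At (1161, 282): z = 995.3 − 379.2 + 2142.26 = 2758.4 ft.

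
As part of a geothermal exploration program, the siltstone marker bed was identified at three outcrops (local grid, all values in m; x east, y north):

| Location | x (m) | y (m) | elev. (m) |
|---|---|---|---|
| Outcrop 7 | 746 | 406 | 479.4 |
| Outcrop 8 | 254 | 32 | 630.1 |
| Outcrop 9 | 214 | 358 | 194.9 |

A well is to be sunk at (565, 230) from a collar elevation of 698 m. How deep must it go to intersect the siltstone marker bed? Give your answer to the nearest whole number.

Let the plane be z = a·x + b·y + c.
Outcrop 8−Outcrop 7: −492a − 374b = 150.7;  Outcrop 9−Outcrop 7: −532a − 48b = −284.5.
Solving gives a = 0.64805, b = −1.25545.
Then c = 479.4 − a·746 − b·406 = 505.67.
At (565, 230): z_contact = 366.1 − 288.8 + 505.67 = 583.1 m.
Depth below ground = 698 − 583.1 = 115 m.

115 m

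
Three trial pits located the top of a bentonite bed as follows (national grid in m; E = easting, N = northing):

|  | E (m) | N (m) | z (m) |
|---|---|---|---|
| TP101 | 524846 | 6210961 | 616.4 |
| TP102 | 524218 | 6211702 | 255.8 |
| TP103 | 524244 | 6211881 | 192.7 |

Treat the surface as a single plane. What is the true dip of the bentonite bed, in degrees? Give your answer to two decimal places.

Two edge vectors: TP101→TP102 = (-628, 741, -360.6), TP101→TP103 = (-602, 920, -423.7).
Normal n = (TP101→TP102) × (TP101→TP103) = (17790.3, -49002.4, -131678).
So ∂z/∂E = −n_x/n_z = 0.13510 and ∂z/∂N = −n_y/n_z = −0.37214.
Gradient magnitude |∇z| = √(a² + b²) = √(0.01825 + 0.13849) = 0.39590.
True dip = arctan(0.39590) = 21.60°, dipping toward NNW (azimuth ≈ 340°).

21.60°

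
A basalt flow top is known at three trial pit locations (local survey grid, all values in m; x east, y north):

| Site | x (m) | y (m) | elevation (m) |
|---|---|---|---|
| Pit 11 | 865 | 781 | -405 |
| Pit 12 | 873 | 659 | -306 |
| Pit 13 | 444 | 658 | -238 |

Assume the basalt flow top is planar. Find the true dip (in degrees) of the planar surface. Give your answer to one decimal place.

Two edge vectors: Pit 11→Pit 12 = (8, -122, 99), Pit 11→Pit 13 = (-421, -123, 167).
Normal n = (Pit 11→Pit 12) × (Pit 11→Pit 13) = (-8197, -43015, -52346).
So ∂z/∂x = −n_x/n_z = −0.15659 and ∂z/∂y = −n_y/n_z = −0.82174.
Gradient magnitude |∇z| = √(a² + b²) = √(0.02452 + 0.67526) = 0.83653.
True dip = arctan(0.83653) = 39.9°, dipping toward N (azimuth ≈ 011°).

39.9°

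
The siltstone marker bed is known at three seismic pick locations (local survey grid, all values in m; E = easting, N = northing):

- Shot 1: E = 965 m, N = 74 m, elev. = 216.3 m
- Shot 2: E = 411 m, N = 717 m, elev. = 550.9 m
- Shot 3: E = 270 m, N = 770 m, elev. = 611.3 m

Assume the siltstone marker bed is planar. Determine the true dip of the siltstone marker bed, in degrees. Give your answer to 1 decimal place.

22.3°

Let the plane be z = a·E + b·N + c.
Shot 2−Shot 1: −554a + 643b = 334.6;  Shot 3−Shot 1: −695a + 696b = 395.
Solving gives a = −0.34426, b = 0.22376.
Gradient magnitude |∇z| = √(a² + b²) = √(0.11851 + 0.05007) = 0.41059.
True dip = arctan(0.41059) = 22.3°, dipping toward ESE (azimuth ≈ 123°).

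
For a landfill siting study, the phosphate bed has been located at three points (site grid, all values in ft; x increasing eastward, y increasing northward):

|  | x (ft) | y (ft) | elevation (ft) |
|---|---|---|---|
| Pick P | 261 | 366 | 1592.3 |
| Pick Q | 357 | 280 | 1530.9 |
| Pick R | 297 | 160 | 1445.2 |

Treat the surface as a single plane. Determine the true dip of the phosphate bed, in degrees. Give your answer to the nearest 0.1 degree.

Let the plane be z = a·x + b·y + c.
Pick Q−Pick P: 96a − 86b = −61.4;  Pick R−Pick P: 36a − 206b = −147.1.
Solving gives a = 0.00013, b = 0.71410.
Gradient magnitude |∇z| = √(a² + b²) = √(0.00000 + 0.50994) = 0.71410.
True dip = arctan(0.71410) = 35.5°, dipping toward S (azimuth ≈ 180°).

35.5°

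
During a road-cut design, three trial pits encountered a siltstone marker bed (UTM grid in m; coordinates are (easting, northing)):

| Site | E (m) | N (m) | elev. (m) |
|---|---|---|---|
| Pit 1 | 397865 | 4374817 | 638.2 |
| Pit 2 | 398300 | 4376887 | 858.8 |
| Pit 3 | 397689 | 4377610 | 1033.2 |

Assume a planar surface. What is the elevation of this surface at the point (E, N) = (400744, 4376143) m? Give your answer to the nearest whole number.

Two edge vectors: Pit 1→Pit 2 = (435, 2070, 220.6), Pit 1→Pit 3 = (-176, 2793, 395).
Normal n = (Pit 1→Pit 2) × (Pit 1→Pit 3) = (201514.2, -210650.6, 1579275).
So ∂z/∂E = −n_x/n_z = −0.12759918 and ∂z/∂N = −n_y/n_z = 0.13338437.
Intercept c from Pit 1: 638.2 + 50767.25 − 583532.21 = −532126.76.
At (400744, 4376143): z = −51134.6 + 583709.1 − 532126.76 = 447.7 m.

448 m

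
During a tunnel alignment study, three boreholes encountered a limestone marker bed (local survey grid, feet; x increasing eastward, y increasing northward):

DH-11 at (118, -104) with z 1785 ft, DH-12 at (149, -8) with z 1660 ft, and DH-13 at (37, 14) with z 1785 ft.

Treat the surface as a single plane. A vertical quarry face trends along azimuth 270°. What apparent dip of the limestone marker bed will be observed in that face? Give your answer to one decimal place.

52.2°

Let the plane be z = a·x + b·y + c.
DH-12−DH-11: 31a + 96b = −125;  DH-13−DH-11: −81a + 118b = 0.
Solving gives a = −1.29001, b = −0.88552.
Unit vector along 270° is (sin 270°, cos 270°) = (-1.0000, -0.0000).
Slope in that direction = a·(-1.0000) + b·(-0.0000) = 1.29001.
Apparent dip = arctan|1.29001| = 52.2° (true dip is 57.4°, so apparent ≤ true as expected).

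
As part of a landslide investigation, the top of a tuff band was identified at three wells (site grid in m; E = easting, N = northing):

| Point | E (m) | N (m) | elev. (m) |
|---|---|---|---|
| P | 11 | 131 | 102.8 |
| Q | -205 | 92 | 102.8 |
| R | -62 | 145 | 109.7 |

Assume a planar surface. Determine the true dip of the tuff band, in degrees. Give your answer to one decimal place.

Let the plane be z = a·E + b·N + c.
Q−P: −216a − 39b = 0;  R−P: −73a + 14b = 6.9.
Solving gives a = −0.04584, b = 0.25386.
Gradient magnitude |∇z| = √(a² + b²) = √(0.00210 + 0.06444) = 0.25796.
True dip = arctan(0.25796) = 14.5°, dipping toward S (azimuth ≈ 170°).

14.5°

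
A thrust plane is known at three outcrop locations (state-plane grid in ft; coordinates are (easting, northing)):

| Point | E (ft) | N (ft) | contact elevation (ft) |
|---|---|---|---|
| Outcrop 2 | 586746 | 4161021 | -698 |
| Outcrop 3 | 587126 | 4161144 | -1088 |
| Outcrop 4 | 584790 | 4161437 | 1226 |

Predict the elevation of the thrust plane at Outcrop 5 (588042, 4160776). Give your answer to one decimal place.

-1975.2 ft

Two edge vectors: Outcrop 2→Outcrop 3 = (380, 123, -390), Outcrop 2→Outcrop 4 = (-1956, 416, 1924).
Normal n = (Outcrop 2→Outcrop 3) × (Outcrop 2→Outcrop 4) = (398892, 31720, 398668).
So ∂z/∂E = −n_x/n_z = −1.000561871 and ∂z/∂N = −n_y/n_z = −0.079564951.
Intercept c from Outcrop 2: -698 + 587075.68 + 331071.43 = 917449.11.
At (588042, 4160776): z = −588372.4 − 331051.9 + 917449.11 = -1975.2 ft.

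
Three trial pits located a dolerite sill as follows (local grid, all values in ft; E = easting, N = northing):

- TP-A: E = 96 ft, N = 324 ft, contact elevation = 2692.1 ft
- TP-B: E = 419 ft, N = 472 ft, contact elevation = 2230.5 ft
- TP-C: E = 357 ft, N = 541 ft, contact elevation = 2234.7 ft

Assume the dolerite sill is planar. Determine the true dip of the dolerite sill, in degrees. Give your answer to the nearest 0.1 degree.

Two edge vectors: TP-A→TP-B = (323, 148, -461.6), TP-A→TP-C = (261, 217, -457.4).
Normal n = (TP-A→TP-B) × (TP-A→TP-C) = (32472, 27262.6, 31463).
So ∂z/∂E = −n_x/n_z = −1.03207 and ∂z/∂N = −n_y/n_z = −0.86650.
Gradient magnitude |∇z| = √(a² + b²) = √(1.06517 + 0.75082) = 1.34758.
True dip = arctan(1.34758) = 53.4°, dipping toward NE (azimuth ≈ 050°).

53.4°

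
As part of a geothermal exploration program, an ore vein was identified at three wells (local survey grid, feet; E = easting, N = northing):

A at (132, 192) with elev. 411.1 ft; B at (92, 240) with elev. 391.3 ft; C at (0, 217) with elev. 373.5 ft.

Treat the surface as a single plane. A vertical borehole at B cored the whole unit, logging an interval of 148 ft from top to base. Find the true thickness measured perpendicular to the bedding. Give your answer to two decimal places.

140.89 ft

Two edge vectors: A→B = (-40, 48, -19.8), A→C = (-132, 25, -37.6).
Normal n = (A→B) × (A→C) = (-1309.8, 1109.6, 5336).
So ∂z/∂E = −n_x/n_z = 0.24546 and ∂z/∂N = −n_y/n_z = −0.20795.
|∇z| = √(a²+b²) = 0.32171, so dip δ = arctan(0.32171) = 17.83°.
True thickness = vertical thickness × cos δ = 148 × cos 17.83° = 140.89 ft.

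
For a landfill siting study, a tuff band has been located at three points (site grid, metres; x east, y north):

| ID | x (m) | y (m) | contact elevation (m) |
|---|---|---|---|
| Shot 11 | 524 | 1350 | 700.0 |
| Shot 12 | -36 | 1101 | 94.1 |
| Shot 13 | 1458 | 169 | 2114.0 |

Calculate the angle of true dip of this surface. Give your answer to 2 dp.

50.68°

Let the plane be z = a·x + b·y + c.
Shot 12−Shot 11: −560a − 249b = −605.9;  Shot 13−Shot 11: 934a − 1181b = 1414.
Solving gives a = 1.19434, b = −0.25274.
Gradient magnitude |∇z| = √(a² + b²) = √(1.42645 + 0.06388) = 1.22079.
True dip = arctan(1.22079) = 50.68°, dipping toward WNW (azimuth ≈ 282°).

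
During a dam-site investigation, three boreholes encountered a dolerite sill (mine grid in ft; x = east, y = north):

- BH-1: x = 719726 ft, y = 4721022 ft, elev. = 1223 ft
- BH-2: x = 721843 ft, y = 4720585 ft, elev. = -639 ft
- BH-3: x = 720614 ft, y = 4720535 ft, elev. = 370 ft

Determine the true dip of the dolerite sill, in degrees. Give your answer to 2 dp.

40.82°

Two edge vectors: BH-1→BH-2 = (2117, -437, -1862), BH-1→BH-3 = (888, -487, -853).
Normal n = (BH-1→BH-2) × (BH-1→BH-3) = (-534033, 152345, -642923).
So ∂z/∂x = −n_x/n_z = −0.83063 and ∂z/∂y = −n_y/n_z = 0.23696.
Gradient magnitude |∇z| = √(a² + b²) = √(0.68995 + 0.05615) = 0.86377.
True dip = arctan(0.86377) = 40.82°, dipping toward ESE (azimuth ≈ 106°).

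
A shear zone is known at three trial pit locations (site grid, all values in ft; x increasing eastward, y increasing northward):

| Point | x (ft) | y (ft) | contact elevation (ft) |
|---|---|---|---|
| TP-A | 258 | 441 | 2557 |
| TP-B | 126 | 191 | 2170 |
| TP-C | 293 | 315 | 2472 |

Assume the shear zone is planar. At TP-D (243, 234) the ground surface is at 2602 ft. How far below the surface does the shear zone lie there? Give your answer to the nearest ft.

263 ft

Two edge vectors: TP-A→TP-B = (-132, -250, -387), TP-A→TP-C = (35, -126, -85).
Normal n = (TP-A→TP-B) × (TP-A→TP-C) = (-27512, -24765, 25382).
So ∂z/∂x = −n_x/n_z = 1.08392 and ∂z/∂y = −n_y/n_z = 0.97569.
Intercept c from TP-A: 2557 − 279.65 − 430.28 = 1847.07.
At (243, 234): z_contact = 263.4 + 228.3 + 1847.07 = 2338.8 ft.
Depth below ground = 2602 − 2338.8 = 263 ft.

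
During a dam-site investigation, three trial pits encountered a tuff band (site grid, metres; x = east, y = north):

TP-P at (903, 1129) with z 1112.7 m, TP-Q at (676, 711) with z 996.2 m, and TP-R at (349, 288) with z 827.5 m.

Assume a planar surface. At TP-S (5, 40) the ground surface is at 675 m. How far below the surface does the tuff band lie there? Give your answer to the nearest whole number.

Let the plane be z = a·x + b·y + c.
TP-Q−TP-P: −227a − 418b = −116.5;  TP-R−TP-P: −554a − 841b = −285.2.
Solving gives a = 0.52225, b = −0.00490.
Then c = 1112.7 − a·903 − b·1129 = 646.65.
At (5, 40): z_contact = 2.6 − 0.2 + 646.65 = 649.1 m.
Depth below ground = 675 − 649.1 = 26 m.

26 m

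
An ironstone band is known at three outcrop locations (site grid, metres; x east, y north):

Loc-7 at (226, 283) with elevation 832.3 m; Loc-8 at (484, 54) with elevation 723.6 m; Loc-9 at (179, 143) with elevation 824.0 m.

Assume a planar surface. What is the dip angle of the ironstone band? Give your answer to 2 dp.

Two edge vectors: Loc-7→Loc-8 = (258, -229, -108.7), Loc-7→Loc-9 = (-47, -140, -8.3).
Normal n = (Loc-7→Loc-8) × (Loc-7→Loc-9) = (-13317.3, 7250.3, -46883).
So ∂z/∂x = −n_x/n_z = −0.28405 and ∂z/∂y = −n_y/n_z = 0.15465.
Gradient magnitude |∇z| = √(a² + b²) = √(0.08069 + 0.02392) = 0.32342.
True dip = arctan(0.32342) = 17.92°, dipping toward ESE (azimuth ≈ 119°).

17.92°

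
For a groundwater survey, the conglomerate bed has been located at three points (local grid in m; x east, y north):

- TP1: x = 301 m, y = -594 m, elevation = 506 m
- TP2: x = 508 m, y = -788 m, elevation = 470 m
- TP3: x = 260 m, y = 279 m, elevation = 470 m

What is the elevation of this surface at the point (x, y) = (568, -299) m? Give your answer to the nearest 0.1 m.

Two edge vectors: TP1→TP2 = (207, -194, -36), TP1→TP3 = (-41, 873, -36).
Normal n = (TP1→TP2) × (TP1→TP3) = (38412, 8928, 172757).
So ∂z/∂x = −n_x/n_z = −0.22235 and ∂z/∂y = −n_y/n_z = −0.05168.
Intercept c from TP1: 506 + 66.93 − 30.70 = 542.23.
At (568, -299): z = −126.3 + 15.5 + 542.23 = 431.4 m.

431.4 m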